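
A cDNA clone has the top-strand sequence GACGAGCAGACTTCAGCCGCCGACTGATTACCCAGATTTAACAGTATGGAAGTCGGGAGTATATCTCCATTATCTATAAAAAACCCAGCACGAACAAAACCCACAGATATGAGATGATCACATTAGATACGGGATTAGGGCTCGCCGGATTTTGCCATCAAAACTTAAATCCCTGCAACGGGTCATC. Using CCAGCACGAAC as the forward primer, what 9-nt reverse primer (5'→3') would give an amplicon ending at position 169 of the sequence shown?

The forward primer binds at positions 85–95; the product's 3' end on the top strand is position 169.
The reverse primer anneals to the top strand over positions 161–169, i.e. to AAACTTAAA.
Its sequence written 5'→3' is the reverse complement: TTTAAGTTT.

5'-TTTAAGTTT-3'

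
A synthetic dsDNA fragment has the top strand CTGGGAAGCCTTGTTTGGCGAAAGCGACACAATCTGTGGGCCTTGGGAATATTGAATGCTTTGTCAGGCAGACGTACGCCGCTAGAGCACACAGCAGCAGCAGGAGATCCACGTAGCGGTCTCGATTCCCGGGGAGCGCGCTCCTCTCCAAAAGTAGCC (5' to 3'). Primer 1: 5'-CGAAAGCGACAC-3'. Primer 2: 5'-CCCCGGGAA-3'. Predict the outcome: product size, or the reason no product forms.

Primer 1 (CGAAAGCGACAC) matches the top strand at positions 19–30; it acts as a forward primer.
Primer 2's reverse complement is TTCCCGGGG, matching the top strand at positions 126–134; it acts as a reverse primer.
The 3' ends face each other across positions 19–134, giving a 116 bp product.

Yes — a 116 bp product.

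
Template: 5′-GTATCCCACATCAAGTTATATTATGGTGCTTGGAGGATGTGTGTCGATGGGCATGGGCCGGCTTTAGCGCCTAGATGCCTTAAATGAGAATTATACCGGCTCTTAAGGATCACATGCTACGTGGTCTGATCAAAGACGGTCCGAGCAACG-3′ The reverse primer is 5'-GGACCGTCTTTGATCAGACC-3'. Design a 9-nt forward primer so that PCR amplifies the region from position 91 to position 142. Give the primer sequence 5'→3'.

The reverse primer's reverse complement GGTCTGATCAAAGACGGTCC matches the template at positions 123–142; the product starts at position 91.
The forward primer is identical to the top strand over positions 91–99: TTATACCGG.

5'-TTATACCGG-3'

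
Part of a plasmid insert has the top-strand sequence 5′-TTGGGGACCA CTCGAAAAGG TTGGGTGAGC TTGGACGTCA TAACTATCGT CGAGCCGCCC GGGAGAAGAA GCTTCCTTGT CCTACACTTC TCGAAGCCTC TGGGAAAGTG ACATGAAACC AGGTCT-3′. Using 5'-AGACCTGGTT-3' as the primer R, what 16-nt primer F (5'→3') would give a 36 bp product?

5'-TCGAAGCCTCTGGGAA-3'

The reverse primer's reverse complement AACCAGGTCT matches the template at positions 117–126, so the product ends at position 126.
A 36 bp product then starts at position 126 − 36 + 1 = 91.
The forward primer is identical to the top strand there: TCGAAGCCTCTGGGAA.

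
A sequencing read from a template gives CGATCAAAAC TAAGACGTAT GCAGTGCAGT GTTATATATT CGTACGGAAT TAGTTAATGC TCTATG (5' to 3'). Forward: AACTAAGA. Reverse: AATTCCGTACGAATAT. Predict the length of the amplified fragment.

44 bp

Scanning the template, AACTAAGA occurs at positions 8–15; this primer anneals to the bottom strand there with its 3' end pointing downstream.
The reverse primer's reverse complement is ATATTCGTACGGAATT, which matches the template at positions 36–51.
Amplicon spans positions 8–51: 44 bp.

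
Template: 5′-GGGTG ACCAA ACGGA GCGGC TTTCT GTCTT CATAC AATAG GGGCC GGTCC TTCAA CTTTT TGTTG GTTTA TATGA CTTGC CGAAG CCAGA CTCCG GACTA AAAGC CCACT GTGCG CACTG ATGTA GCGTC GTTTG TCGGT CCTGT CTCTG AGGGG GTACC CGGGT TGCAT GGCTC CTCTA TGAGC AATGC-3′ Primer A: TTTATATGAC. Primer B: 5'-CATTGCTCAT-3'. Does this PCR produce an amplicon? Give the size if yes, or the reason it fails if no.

Primer A (TTTATATGAC) matches the top strand at positions 67–76; it acts as a forward primer.
Primer B's reverse complement is ATGAGCAATG, matching the top strand at positions 180–189; it acts as a reverse primer.
The 3' ends face each other across positions 67–189, giving a 123 bp product.

Yes — a 123 bp product.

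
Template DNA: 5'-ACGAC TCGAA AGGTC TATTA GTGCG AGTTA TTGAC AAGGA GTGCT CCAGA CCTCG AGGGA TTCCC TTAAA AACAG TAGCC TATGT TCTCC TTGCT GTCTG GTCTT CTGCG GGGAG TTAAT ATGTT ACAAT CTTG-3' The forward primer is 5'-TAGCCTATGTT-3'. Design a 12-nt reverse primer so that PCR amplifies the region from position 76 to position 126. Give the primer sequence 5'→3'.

The product's 3' end on the top strand is position 126.
The reverse primer anneals to the top strand over positions 115–126, i.e. to GTTAATATGTTA.
Its sequence written 5'→3' is the reverse complement: TAACATATTAAC.

5'-TAACATATTAAC-3'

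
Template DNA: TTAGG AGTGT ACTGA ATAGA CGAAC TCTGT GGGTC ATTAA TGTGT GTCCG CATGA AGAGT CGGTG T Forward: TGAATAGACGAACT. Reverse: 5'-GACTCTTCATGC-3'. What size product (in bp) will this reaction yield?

49 bp

Scanning the template, TGAATAGACGAACT occurs at positions 13–26; this primer anneals to the bottom strand there with its 3' end pointing downstream.
The reverse primer's reverse complement is GCATGAAGAGTC, which matches the template at positions 50–61.
The product runs from position 13 to position 61, so its length is 61 − 13 + 1 = 49 bp.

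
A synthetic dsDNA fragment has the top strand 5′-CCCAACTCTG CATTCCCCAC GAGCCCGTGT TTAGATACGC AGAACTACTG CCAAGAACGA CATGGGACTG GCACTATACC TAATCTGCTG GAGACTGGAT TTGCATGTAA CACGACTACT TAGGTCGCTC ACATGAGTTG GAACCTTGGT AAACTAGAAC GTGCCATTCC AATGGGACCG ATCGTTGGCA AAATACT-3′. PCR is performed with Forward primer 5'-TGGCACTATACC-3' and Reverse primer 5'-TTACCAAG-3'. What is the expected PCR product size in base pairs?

84 bp

Forward primer TGGCACTATACC is found on the top strand at positions 69–80.
The reverse primer's reverse complement is CTTGGTAA, which matches the template at positions 145–152.
Amplicon spans positions 69–152: 84 bp.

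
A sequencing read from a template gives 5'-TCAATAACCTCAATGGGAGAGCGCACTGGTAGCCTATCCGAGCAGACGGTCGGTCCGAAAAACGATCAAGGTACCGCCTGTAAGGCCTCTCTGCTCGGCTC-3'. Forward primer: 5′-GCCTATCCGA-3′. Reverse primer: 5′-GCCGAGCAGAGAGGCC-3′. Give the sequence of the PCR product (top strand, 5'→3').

Scanning the template, GCCTATCCGA occurs at positions 32–41; this primer anneals to the bottom strand there with its 3' end pointing downstream.
Reverse complement of the reverse primer: GGCCTCTCTGCTCGGC. This occurs on the top strand at positions 84–99.
The product is the template from position 32 through 99 (68 bp).

5'-GCCTATCCGAGCAGACGGTCGGTCCGAAAAACGATCAAGGTACCGCCTGTAAGGCCTCTCTGCTCGGC-3'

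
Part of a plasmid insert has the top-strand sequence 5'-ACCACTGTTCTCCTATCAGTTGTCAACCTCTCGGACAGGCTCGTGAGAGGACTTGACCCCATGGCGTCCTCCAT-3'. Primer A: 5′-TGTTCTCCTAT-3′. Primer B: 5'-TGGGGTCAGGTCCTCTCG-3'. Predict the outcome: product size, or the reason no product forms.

No product — primer B has no binding site in the template.

Primer B (TGGGGTCAGGTCCTCTCG) does not match the top strand, and its reverse complement CGAGAGGACCTGACCCCA does not match either.
With no annealing site for primer B, no amplification occurs.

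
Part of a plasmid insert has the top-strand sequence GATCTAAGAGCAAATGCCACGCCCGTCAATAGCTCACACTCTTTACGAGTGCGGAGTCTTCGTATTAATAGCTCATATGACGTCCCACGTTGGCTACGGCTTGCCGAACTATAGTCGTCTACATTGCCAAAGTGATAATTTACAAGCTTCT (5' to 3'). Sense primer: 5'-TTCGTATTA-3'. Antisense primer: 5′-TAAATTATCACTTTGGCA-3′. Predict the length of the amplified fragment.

Scanning the template, TTCGTATTA occurs at positions 59–67; this primer anneals to the bottom strand there with its 3' end pointing downstream.
Reverse complement of the reverse primer: TGCCAAAGTGATAATTTA. This occurs on the top strand at positions 125–142.
Product length = (reverse-primer end) − (forward-primer start) + 1 = 142 − 59 + 1 = 84 bp.

84 bp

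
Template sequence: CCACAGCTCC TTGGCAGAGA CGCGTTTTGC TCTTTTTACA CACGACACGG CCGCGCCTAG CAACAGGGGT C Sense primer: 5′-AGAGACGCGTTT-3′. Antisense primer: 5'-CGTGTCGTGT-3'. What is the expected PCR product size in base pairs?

34 bp

Forward primer AGAGACGCGTTT is found on the top strand at positions 16–27.
The reverse primer's reverse complement is ACACGACACG, which matches the template at positions 40–49.
Product length = (reverse-primer end) − (forward-primer start) + 1 = 49 − 16 + 1 = 34 bp.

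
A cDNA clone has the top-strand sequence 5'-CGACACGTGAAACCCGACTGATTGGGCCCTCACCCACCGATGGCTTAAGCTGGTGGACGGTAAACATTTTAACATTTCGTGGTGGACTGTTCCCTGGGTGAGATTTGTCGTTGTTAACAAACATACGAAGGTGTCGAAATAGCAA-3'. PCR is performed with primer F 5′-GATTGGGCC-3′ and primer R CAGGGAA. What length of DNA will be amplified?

77 bp

Scanning the template, GATTGGGCC occurs at positions 20–28; this primer anneals to the bottom strand there with its 3' end pointing downstream.
Taking the reverse complement of CAGGGAA gives TTCCCTG, found at positions 90–96 on the template; the primer anneals here to the top strand with its 3' end pointing upstream.
Product length = (reverse-primer end) − (forward-primer start) + 1 = 96 − 20 + 1 = 77 bp.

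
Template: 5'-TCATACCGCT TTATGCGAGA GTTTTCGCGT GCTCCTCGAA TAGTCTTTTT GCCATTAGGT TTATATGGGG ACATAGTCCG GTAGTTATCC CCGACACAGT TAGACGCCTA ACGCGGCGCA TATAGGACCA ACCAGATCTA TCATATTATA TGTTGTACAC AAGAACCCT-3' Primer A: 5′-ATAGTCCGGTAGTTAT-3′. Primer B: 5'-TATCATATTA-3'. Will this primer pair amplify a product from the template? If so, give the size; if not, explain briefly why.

No product — both primers anneal to the same strand and extend in the same direction.

Primer A (ATAGTCCGGTAGTTAT) matches the top strand at positions 73–88 (3' end points downstream).
Primer B (TATCATATTA) also matches the top strand directly, at positions 139–148 — its reverse complement TAATATGATA is not present.
Both primers anneal to the bottom strand with 3' ends pointing the same way, so neither can prime synthesis back toward the other.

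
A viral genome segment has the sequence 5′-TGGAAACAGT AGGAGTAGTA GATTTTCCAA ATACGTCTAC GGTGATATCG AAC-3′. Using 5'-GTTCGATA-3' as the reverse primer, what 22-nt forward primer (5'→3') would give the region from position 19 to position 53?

The reverse primer's reverse complement TATCGAAC matches the template at positions 46–53; the product starts at position 19.
The forward primer is identical to the top strand over positions 19–40: TAGATTTTCCAAATACGTCTAC.

5'-TAGATTTTCCAAATACGTCTAC-3'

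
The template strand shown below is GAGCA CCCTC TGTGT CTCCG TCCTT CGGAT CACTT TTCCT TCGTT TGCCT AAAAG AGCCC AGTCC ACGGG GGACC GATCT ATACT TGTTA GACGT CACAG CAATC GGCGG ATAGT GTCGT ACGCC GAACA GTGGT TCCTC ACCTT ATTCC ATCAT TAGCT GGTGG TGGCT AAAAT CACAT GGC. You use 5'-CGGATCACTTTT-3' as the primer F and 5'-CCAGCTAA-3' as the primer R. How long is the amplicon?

The forward primer matches the template at positions 26–37.
The reverse primer's reverse complement is TTAGCTGG, which matches the template at positions 155–162.
Product length = (reverse-primer end) − (forward-primer start) + 1 = 162 − 26 + 1 = 137 bp.

137 bp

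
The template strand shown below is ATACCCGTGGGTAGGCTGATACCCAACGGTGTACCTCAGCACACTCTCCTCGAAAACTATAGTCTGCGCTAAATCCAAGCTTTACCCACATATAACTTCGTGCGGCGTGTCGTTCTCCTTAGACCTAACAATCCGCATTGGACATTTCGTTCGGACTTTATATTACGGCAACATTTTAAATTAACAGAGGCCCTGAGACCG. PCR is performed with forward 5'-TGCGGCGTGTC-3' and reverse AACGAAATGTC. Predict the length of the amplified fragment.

Forward primer TGCGGCGTGTC is found on the top strand at positions 101–111.
Reverse complement of the reverse primer: GACATTTCGTT. This occurs on the top strand at positions 141–151.
Product length = (reverse-primer end) − (forward-primer start) + 1 = 151 − 101 + 1 = 51 bp.

51 bp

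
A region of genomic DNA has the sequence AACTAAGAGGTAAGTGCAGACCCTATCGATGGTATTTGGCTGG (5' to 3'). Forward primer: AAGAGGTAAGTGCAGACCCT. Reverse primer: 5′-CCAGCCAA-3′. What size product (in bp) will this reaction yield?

Scanning the template, AAGAGGTAAGTGCAGACCCT occurs at positions 5–24; this primer anneals to the bottom strand there with its 3' end pointing downstream.
Taking the reverse complement of CCAGCCAA gives TTGGCTGG, found at positions 36–43 on the template; the primer anneals here to the top strand with its 3' end pointing upstream.
Amplicon spans positions 5–43: 39 bp.

39 bp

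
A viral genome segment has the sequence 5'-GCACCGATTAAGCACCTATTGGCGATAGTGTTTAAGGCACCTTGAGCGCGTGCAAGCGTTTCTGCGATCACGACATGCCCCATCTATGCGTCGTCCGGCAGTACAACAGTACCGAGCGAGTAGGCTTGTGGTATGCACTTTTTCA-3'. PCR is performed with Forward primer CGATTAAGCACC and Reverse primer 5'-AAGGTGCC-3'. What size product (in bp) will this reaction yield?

Forward primer CGATTAAGCACC is found on the top strand at positions 5–16.
The reverse primer's reverse complement is GGCACCTT, which matches the template at positions 36–43.
Amplicon spans positions 5–43: 39 bp.

39 bp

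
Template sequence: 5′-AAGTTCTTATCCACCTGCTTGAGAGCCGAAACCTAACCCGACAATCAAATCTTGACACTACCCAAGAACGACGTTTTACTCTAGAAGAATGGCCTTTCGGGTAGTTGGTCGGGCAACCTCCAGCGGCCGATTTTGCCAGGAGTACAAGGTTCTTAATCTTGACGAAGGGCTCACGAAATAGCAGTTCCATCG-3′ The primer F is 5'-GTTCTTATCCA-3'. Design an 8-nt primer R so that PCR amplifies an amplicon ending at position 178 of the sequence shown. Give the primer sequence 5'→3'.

The forward primer binds at positions 3–13; the product's 3' end on the top strand is position 178.
The reverse primer anneals to the top strand over positions 171–178, i.e. to TCACGAAA.
Its sequence written 5'→3' is the reverse complement: TTTCGTGA.

5'-TTTCGTGA-3'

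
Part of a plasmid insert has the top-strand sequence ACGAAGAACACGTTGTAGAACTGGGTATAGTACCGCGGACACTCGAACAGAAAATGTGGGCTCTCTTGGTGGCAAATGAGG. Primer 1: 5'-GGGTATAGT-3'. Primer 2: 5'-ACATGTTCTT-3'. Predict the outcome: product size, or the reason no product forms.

No product — primer 2 has no binding site in the template.

Primer 2 (ACATGTTCTT) does not match the top strand, and its reverse complement AAGAACATGT does not match either.
With no annealing site for primer 2, no amplification occurs.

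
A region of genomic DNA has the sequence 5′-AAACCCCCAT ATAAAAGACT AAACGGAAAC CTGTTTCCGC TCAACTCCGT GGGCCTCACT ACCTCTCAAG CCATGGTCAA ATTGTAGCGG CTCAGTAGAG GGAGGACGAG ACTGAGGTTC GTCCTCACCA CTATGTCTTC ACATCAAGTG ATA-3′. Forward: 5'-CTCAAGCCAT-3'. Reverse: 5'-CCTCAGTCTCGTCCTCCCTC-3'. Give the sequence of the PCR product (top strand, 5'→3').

Scanning the template, CTCAAGCCAT occurs at positions 65–74; this primer anneals to the bottom strand there with its 3' end pointing downstream.
The reverse primer's reverse complement is GAGGGAGGACGAGACTGAGG, which matches the template at positions 98–117.
The product is the template from position 65 through 117 (53 bp).

5'-CTCAAGCCATGGTCAAATTGTAGCGGCTCAGTAGAGGGAGGACGAGACTGAGG-3'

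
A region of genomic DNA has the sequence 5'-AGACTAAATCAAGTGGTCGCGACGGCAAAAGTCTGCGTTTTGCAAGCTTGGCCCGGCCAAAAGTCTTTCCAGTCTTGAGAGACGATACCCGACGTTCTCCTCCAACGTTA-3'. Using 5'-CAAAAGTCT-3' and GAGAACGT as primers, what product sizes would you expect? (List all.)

74 bp, 42 bp

The forward primer CAAAAGTCT matches the top strand at positions 26–34, 58–66.
The reverse primer's reverse complement is ACGTTCTC, matching at positions 92–99.
Each forward site pairs with the reverse site to give a product ending at position 99: sizes 74, 42 bp.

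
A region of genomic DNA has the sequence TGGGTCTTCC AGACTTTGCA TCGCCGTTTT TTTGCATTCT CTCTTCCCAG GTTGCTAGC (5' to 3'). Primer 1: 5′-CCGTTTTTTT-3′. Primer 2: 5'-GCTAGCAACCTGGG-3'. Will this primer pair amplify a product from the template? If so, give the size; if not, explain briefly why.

Yes — a 36 bp product.

Primer 1 (CCGTTTTTTT) matches the top strand at positions 24–33; it acts as a forward primer.
Primer 2's reverse complement is CCCAGGTTGCTAGC, matching the top strand at positions 46–59; it acts as a reverse primer.
The 3' ends face each other across positions 24–59, giving a 36 bp product.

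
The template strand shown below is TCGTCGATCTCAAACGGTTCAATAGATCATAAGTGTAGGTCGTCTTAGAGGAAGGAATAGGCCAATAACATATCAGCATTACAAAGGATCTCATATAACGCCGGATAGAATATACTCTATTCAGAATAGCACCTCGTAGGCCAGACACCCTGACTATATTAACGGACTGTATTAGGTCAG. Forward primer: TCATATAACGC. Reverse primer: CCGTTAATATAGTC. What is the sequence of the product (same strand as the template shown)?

The forward primer matches the template at positions 91–101.
Taking the reverse complement of CCGTTAATATAGTC gives GACTATATTAACGG, found at positions 152–165 on the template; the primer anneals here to the top strand with its 3' end pointing upstream.
The product is the template from position 91 through 165 (75 bp).

5'-TCATATAACGCCGGATAGAATATACTCTATTCAGAATAGCACCTCGTAGGCCAGACACCCTGACTATATTAACGG-3'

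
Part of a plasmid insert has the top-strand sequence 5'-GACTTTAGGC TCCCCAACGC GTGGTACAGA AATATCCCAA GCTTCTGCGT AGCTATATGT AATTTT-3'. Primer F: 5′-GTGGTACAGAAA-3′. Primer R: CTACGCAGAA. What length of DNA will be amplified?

32 bp

Scanning the template, GTGGTACAGAAA occurs at positions 21–32; this primer anneals to the bottom strand there with its 3' end pointing downstream.
Reverse complement of the reverse primer: TTCTGCGTAG. This occurs on the top strand at positions 43–52.
The product runs from position 21 to position 52, so its length is 52 − 21 + 1 = 32 bp.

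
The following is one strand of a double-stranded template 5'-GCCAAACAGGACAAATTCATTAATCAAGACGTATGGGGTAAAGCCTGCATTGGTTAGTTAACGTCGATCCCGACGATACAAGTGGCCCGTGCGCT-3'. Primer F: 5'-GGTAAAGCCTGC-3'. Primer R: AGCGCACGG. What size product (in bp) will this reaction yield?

Scanning the template, GGTAAAGCCTGC occurs at positions 37–48; this primer anneals to the bottom strand there with its 3' end pointing downstream.
The reverse primer's reverse complement is CCGTGCGCT, which matches the template at positions 87–95.
Product length = (reverse-primer end) − (forward-primer start) + 1 = 95 − 37 + 1 = 59 bp.

59 bp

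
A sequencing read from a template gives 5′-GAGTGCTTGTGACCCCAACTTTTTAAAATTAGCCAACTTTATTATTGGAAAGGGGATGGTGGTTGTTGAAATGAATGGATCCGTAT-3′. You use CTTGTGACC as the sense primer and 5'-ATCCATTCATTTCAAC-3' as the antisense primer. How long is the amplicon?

75 bp

Forward primer CTTGTGACC is found on the top strand at positions 6–14.
Taking the reverse complement of ATCCATTCATTTCAAC gives GTTGAAATGAATGGAT, found at positions 65–80 on the template; the primer anneals here to the top strand with its 3' end pointing upstream.
The product runs from position 6 to position 80, so its length is 80 − 6 + 1 = 75 bp.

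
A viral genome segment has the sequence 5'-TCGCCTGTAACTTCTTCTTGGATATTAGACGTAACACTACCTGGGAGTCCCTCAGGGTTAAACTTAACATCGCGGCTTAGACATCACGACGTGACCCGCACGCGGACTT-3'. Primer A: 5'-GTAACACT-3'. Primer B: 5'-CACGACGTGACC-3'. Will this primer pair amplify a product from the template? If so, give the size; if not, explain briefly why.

Primer A (GTAACACT) matches the top strand at positions 31–38 (3' end points downstream).
Primer B (CACGACGTGACC) also matches the top strand directly, at positions 85–96 — its reverse complement GGTCACGTCGTG is not present.
Both primers anneal to the bottom strand with 3' ends pointing the same way, so neither can prime synthesis back toward the other.

No product — both primers anneal to the same strand and extend in the same direction.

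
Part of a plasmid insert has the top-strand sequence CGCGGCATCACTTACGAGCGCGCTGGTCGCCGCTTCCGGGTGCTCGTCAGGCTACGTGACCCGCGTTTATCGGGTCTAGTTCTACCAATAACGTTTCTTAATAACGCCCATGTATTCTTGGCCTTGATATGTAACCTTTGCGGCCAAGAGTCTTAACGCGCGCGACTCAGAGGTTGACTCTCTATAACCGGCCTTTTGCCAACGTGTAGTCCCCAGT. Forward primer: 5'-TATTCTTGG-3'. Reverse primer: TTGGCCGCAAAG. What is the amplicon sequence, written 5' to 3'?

5'-TATTCTTGGCCTTGATATGTAACCTTTGCGGCCAA-3'

Forward primer TATTCTTGG is found on the top strand at positions 113–121.
Taking the reverse complement of TTGGCCGCAAAG gives CTTTGCGGCCAA, found at positions 136–147 on the template; the primer anneals here to the top strand with its 3' end pointing upstream.
The product is the template from position 113 through 147 (35 bp).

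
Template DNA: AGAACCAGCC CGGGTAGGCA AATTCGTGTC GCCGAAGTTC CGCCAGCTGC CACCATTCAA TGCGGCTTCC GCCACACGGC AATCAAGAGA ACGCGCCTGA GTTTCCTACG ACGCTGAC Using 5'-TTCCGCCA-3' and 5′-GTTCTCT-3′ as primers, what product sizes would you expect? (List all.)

55 bp, 26 bp

The forward primer TTCCGCCA matches the top strand at positions 38–45, 67–74.
The reverse primer's reverse complement is AGAGAAC, matching at positions 86–92.
Each forward site pairs with the reverse site to give a product ending at position 92: sizes 55, 26 bp.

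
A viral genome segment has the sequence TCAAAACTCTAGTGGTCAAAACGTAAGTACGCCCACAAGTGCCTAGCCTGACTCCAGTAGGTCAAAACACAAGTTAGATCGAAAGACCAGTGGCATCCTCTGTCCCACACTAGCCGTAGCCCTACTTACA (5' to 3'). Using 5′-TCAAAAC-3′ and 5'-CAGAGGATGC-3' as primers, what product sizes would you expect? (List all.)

102 bp, 87 bp, 41 bp

The forward primer TCAAAAC matches the top strand at positions 1–7, 16–22, 62–68.
The reverse primer's reverse complement is GCATCCTCTG, matching at positions 93–102.
Each forward site pairs with the reverse site to give a product ending at position 102: sizes 102, 87, 41 bp.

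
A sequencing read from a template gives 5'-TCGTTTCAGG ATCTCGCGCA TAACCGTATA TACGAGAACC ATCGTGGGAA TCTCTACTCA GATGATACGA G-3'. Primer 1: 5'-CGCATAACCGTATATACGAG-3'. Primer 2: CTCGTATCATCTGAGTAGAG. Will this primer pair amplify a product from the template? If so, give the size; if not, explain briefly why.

Yes — a 55 bp product.

Primer 1 (CGCATAACCGTATATACGAG) matches the top strand at positions 17–36; it acts as a forward primer.
Primer 2's reverse complement is CTCTACTCAGATGATACGAG, matching the top strand at positions 52–71; it acts as a reverse primer.
The 3' ends face each other across positions 17–71, giving a 55 bp product.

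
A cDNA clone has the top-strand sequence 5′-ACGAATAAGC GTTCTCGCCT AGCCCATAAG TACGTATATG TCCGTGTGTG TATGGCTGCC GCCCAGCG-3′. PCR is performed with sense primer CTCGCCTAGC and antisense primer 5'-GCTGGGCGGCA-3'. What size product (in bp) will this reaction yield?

Scanning the template, CTCGCCTAGC occurs at positions 14–23; this primer anneals to the bottom strand there with its 3' end pointing downstream.
Taking the reverse complement of GCTGGGCGGCA gives TGCCGCCCAGC, found at positions 57–67 on the template; the primer anneals here to the top strand with its 3' end pointing upstream.
The product runs from position 14 to position 67, so its length is 67 − 14 + 1 = 54 bp.

54 bp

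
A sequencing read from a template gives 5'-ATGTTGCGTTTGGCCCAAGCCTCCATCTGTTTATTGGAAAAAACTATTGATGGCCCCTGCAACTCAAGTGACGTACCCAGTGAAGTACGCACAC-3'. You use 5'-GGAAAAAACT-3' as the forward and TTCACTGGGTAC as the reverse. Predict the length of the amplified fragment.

Scanning the template, GGAAAAAACT occurs at positions 36–45; this primer anneals to the bottom strand there with its 3' end pointing downstream.
The reverse primer's reverse complement is GTACCCAGTGAA, which matches the template at positions 73–84.
Amplicon spans positions 36–84: 49 bp.

49 bp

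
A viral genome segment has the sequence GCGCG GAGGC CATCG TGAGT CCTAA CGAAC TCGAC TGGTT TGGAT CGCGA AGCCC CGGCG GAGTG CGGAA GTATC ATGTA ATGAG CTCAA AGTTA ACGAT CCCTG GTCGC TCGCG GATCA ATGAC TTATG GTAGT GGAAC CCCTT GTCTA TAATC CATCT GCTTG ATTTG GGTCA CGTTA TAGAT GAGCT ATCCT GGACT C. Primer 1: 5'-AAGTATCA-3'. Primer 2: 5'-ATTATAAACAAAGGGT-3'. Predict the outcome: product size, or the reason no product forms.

No product — primer 2 has no binding site in the template.

Primer 2 (ATTATAAACAAAGGGT) does not match the top strand, and its reverse complement ACCCTTTGTTTATAAT does not match either.
With no annealing site for primer 2, no amplification occurs.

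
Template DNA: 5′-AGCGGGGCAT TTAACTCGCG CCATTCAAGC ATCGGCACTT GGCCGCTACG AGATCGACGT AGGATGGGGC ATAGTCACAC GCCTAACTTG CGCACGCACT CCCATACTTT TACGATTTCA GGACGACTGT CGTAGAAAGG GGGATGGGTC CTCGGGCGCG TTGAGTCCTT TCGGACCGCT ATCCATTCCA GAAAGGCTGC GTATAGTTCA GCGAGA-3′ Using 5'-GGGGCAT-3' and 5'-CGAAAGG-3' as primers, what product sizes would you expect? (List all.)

170 bp, 108 bp

The forward primer GGGGCAT matches the top strand at positions 4–10, 66–72.
The reverse primer's reverse complement is CCTTTCG, matching at positions 167–173.
Each forward site pairs with the reverse site to give a product ending at position 173: sizes 170, 108 bp.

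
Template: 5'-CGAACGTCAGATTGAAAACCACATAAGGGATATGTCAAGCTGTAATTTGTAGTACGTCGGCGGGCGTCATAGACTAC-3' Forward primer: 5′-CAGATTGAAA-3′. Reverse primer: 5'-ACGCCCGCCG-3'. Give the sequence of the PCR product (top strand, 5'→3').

5'-CAGATTGAAAACCACATAAGGGATATGTCAAGCTGTAATTTGTAGTACGTCGGCGGGCGT-3'

Forward primer CAGATTGAAA is found on the top strand at positions 8–17.
The reverse primer's reverse complement is CGGCGGGCGT, which matches the template at positions 58–67.
The product is the template from position 8 through 67 (60 bp).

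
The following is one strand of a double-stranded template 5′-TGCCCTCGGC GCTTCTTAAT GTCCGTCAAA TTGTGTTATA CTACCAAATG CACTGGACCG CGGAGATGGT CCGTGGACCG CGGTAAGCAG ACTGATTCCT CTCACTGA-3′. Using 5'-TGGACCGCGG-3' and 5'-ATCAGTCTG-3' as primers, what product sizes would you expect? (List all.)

43 bp, 23 bp

The forward primer TGGACCGCGG matches the top strand at positions 54–63, 74–83.
The reverse primer's reverse complement is CAGACTGAT, matching at positions 88–96.
Each forward site pairs with the reverse site to give a product ending at position 96: sizes 43, 23 bp.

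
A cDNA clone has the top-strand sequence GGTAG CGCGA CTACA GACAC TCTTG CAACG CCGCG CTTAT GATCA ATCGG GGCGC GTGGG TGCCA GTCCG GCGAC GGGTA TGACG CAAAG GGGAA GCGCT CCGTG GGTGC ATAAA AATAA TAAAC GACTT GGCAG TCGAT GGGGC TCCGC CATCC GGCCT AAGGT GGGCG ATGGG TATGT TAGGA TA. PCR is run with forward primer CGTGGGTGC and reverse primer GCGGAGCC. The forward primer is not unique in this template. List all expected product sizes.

96 bp, 49 bp

The forward primer CGTGGGTGC matches the top strand at positions 55–63, 102–110.
The reverse primer's reverse complement is GGCTCCGC, matching at positions 143–150.
Each forward site pairs with the reverse site to give a product ending at position 150: sizes 96, 49 bp.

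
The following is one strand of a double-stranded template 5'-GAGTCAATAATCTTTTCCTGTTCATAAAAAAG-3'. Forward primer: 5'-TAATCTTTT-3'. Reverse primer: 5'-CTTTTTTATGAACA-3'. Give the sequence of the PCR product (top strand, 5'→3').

Forward primer TAATCTTTT is found on the top strand at positions 8–16.
Taking the reverse complement of CTTTTTTATGAACA gives TGTTCATAAAAAAG, found at positions 19–32 on the template; the primer anneals here to the top strand with its 3' end pointing upstream.
The product is the template from position 8 through 32 (25 bp).

5'-TAATCTTTTCCTGTTCATAAAAAAG-3'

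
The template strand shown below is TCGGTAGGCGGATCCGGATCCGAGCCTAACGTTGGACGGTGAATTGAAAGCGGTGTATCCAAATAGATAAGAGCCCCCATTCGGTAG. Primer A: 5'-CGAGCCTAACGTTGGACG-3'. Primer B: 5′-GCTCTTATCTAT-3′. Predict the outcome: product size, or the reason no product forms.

Primer A (CGAGCCTAACGTTGGACG) matches the top strand at positions 21–38; it acts as a forward primer.
Primer B's reverse complement is ATAGATAAGAGC, matching the top strand at positions 63–74; it acts as a reverse primer.
The 3' ends face each other across positions 21–74, giving a 54 bp product.

Yes — a 54 bp product.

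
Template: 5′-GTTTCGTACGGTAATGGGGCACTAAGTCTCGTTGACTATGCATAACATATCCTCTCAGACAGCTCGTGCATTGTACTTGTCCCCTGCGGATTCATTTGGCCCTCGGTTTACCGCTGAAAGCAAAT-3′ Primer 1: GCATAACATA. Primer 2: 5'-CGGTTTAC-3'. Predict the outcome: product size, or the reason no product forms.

No product — both primers anneal to the same strand and extend in the same direction.

Primer 1 (GCATAACATA) matches the top strand at positions 40–49 (3' end points downstream).
Primer 2 (CGGTTTAC) also matches the top strand directly, at positions 104–111 — its reverse complement GTAAACCG is not present.
Both primers anneal to the bottom strand with 3' ends pointing the same way, so neither can prime synthesis back toward the other.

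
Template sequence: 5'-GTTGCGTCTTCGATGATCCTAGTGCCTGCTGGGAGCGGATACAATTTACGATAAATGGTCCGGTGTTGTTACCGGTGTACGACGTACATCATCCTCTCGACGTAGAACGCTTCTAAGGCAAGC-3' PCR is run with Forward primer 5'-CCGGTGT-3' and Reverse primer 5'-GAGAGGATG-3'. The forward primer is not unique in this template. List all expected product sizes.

The forward primer CCGGTGT matches the top strand at positions 60–66, 72–78.
The reverse primer's reverse complement is CATCCTCTC, matching at positions 90–98.
Each forward site pairs with the reverse site to give a product ending at position 98: sizes 39, 27 bp.

39 bp, 27 bp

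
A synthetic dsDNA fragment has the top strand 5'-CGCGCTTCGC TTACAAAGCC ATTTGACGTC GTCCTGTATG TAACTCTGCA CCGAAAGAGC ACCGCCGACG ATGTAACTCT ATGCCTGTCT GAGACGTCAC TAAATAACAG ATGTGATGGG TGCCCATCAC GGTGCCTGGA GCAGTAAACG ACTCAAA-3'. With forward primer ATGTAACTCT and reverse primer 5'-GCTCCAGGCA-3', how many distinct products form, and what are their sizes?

Two products: 105 bp, 72 bp

The forward primer ATGTAACTCT matches the top strand at positions 38–47, 71–80.
The reverse primer's reverse complement is TGCCTGGAGC, matching at positions 133–142.
Each forward site pairs with the reverse site to give a product ending at position 142: sizes 105, 72 bp.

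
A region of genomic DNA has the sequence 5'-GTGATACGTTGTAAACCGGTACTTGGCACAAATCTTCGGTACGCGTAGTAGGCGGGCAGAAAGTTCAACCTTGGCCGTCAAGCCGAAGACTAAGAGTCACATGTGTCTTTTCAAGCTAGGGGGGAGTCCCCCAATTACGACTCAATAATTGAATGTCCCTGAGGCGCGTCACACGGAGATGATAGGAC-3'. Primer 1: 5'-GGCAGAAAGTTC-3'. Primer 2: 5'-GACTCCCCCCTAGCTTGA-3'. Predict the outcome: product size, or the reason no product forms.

Primer 1 (GGCAGAAAGTTC) matches the top strand at positions 55–66; it acts as a forward primer.
Primer 2's reverse complement is TCAAGCTAGGGGGGAGTC, matching the top strand at positions 111–128; it acts as a reverse primer.
The 3' ends face each other across positions 55–128, giving a 74 bp product.

Yes — a 74 bp product.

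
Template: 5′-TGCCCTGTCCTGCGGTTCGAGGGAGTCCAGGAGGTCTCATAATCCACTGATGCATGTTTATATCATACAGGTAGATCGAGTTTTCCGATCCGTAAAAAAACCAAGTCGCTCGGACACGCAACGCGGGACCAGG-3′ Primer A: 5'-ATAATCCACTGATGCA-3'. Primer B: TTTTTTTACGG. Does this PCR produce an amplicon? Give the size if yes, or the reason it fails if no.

Yes — a 62 bp product.

Primer A (ATAATCCACTGATGCA) matches the top strand at positions 39–54; it acts as a forward primer.
Primer B's reverse complement is CCGTAAAAAAA, matching the top strand at positions 90–100; it acts as a reverse primer.
The 3' ends face each other across positions 39–100, giving a 62 bp product.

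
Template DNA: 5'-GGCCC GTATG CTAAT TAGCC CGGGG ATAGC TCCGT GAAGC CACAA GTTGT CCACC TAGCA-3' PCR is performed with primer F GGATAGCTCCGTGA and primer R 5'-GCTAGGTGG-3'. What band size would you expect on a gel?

Forward primer GGATAGCTCCGTGA is found on the top strand at positions 24–37.
Taking the reverse complement of GCTAGGTGG gives CCACCTAGC, found at positions 51–59 on the template; the primer anneals here to the top strand with its 3' end pointing upstream.
Product length = (reverse-primer end) − (forward-primer start) + 1 = 59 − 24 + 1 = 36 bp.

36 bp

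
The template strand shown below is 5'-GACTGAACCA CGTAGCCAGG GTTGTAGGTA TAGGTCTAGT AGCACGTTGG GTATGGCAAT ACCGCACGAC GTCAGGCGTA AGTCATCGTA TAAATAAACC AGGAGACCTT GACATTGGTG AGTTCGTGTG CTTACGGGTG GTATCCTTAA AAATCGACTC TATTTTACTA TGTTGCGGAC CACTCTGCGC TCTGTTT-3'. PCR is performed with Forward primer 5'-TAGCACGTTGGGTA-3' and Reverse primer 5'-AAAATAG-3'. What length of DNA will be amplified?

Forward primer TAGCACGTTGGGTA is found on the top strand at positions 40–53.
Reverse complement of the reverse primer: CTATTTT. This occurs on the top strand at positions 160–166.
Product length = (reverse-primer end) − (forward-primer start) + 1 = 166 − 40 + 1 = 127 bp.

127 bp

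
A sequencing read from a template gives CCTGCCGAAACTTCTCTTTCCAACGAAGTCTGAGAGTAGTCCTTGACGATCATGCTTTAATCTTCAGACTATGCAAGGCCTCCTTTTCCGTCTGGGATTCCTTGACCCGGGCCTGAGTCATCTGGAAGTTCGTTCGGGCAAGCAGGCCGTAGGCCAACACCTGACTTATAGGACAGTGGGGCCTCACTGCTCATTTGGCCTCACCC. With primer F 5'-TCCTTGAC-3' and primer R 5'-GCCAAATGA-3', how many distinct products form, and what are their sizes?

Two products: 160 bp, 101 bp

The forward primer TCCTTGAC matches the top strand at positions 40–47, 99–106.
The reverse primer's reverse complement is TCATTTGGC, matching at positions 191–199.
Each forward site pairs with the reverse site to give a product ending at position 199: sizes 160, 101 bp.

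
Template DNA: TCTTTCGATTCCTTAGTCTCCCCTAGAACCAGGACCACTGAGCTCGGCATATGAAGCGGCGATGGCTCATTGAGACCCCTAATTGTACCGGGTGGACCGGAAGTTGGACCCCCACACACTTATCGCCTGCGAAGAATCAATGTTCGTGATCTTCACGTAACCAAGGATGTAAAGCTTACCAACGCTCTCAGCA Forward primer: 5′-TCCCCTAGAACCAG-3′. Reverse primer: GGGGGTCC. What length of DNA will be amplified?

Forward primer TCCCCTAGAACCAG is found on the top strand at positions 19–32.
Taking the reverse complement of GGGGGTCC gives GGACCCCC, found at positions 106–113 on the template; the primer anneals here to the top strand with its 3' end pointing upstream.
Amplicon spans positions 19–113: 95 bp.

95 bp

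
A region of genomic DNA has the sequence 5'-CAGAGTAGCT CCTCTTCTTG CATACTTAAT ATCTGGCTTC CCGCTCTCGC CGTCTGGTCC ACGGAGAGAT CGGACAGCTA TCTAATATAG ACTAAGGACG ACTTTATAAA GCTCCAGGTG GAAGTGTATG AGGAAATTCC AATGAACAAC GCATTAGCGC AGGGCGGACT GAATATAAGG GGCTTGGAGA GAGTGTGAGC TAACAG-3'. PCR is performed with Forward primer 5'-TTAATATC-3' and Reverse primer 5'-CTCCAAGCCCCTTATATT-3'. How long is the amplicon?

Forward primer TTAATATC is found on the top strand at positions 26–33.
Reverse complement of the reverse primer: AATATAAGGGGCTTGGAG. This occurs on the top strand at positions 172–189.
The product runs from position 26 to position 189, so its length is 189 − 26 + 1 = 164 bp.

164 bp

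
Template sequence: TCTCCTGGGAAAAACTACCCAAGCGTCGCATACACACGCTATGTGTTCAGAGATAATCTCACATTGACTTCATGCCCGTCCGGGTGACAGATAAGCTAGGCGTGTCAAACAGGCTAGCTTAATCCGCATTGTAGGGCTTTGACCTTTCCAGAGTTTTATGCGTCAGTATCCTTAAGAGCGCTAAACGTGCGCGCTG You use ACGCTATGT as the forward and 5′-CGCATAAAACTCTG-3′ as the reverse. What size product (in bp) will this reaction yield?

127 bp

Scanning the template, ACGCTATGT occurs at positions 36–44; this primer anneals to the bottom strand there with its 3' end pointing downstream.
The reverse primer's reverse complement is CAGAGTTTTATGCG, which matches the template at positions 149–162.
Product length = (reverse-primer end) − (forward-primer start) + 1 = 162 − 36 + 1 = 127 bp.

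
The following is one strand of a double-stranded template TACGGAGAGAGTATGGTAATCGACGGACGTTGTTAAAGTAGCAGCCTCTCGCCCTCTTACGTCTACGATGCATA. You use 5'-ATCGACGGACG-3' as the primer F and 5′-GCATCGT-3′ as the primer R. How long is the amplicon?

The forward primer matches the template at positions 19–29.
Reverse complement of the reverse primer: ACGATGC. This occurs on the top strand at positions 65–71.
The product runs from position 19 to position 71, so its length is 71 − 19 + 1 = 53 bp.

53 bp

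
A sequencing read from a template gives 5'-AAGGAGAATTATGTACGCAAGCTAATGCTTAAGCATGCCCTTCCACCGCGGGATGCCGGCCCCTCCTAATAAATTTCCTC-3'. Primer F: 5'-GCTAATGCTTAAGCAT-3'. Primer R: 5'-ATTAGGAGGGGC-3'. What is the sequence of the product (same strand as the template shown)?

The forward primer matches the template at positions 21–36.
Reverse complement of the reverse primer: GCCCCTCCTAAT. This occurs on the top strand at positions 59–70.
The product is the template from position 21 through 70 (50 bp).

5'-GCTAATGCTTAAGCATGCCCTTCCACCGCGGGATGCCGGCCCCTCCTAAT-3'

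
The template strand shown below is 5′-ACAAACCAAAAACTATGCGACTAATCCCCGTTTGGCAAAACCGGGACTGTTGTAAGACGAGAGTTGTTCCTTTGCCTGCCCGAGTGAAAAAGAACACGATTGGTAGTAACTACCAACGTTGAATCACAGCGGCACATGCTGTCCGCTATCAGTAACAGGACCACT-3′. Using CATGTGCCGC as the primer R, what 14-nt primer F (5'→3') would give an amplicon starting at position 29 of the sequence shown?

The reverse primer's reverse complement GCGGCACATG matches the template at positions 129–138; the product starts at position 29.
The forward primer is identical to the top strand over positions 29–42: CGTTTGGCAAAACC.

5'-CGTTTGGCAAAACC-3'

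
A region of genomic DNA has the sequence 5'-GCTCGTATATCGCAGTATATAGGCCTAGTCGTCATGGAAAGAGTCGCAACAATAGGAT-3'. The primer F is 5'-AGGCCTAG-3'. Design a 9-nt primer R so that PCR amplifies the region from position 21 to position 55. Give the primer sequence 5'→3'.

The product's 3' end on the top strand is position 55.
The reverse primer anneals to the top strand over positions 47–55, i.e. to CAACAATAG.
Its sequence written 5'→3' is the reverse complement: CTATTGTTG.

5'-CTATTGTTG-3'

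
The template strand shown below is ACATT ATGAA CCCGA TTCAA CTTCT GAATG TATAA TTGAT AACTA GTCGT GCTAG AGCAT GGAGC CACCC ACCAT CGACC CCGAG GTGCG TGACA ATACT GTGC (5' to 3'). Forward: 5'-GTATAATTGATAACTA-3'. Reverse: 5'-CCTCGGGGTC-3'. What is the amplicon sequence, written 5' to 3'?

Scanning the template, GTATAATTGATAACTA occurs at positions 30–45; this primer anneals to the bottom strand there with its 3' end pointing downstream.
The reverse primer's reverse complement is GACCCCGAGG, which matches the template at positions 77–86.
The product is the template from position 30 through 86 (57 bp).

5'-GTATAATTGATAACTAGTCGTGCTAGAGCATGGAGCCACCCACCATCGACCCCGAGG-3'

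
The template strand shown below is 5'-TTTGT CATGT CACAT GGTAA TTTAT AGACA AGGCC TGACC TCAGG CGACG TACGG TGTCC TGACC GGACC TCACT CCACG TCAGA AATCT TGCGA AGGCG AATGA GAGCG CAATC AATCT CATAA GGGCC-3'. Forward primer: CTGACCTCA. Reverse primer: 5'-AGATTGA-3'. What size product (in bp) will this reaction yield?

86 bp

Forward primer CTGACCTCA is found on the top strand at positions 35–43.
Reverse complement of the reverse primer: TCAATCT. This occurs on the top strand at positions 114–120.
The product runs from position 35 to position 120, so its length is 120 − 35 + 1 = 86 bp.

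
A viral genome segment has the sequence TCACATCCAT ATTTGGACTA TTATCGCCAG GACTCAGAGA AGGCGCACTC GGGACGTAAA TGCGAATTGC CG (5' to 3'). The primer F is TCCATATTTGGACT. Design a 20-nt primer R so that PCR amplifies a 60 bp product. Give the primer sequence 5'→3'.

5'-TCGCATTTACGTCCCGAGTG-3'

The forward primer binds at positions 6–19, so a 60 bp product ends at position 6 + 60 − 1 = 65.
The reverse primer anneals to the top strand over positions 46–65, i.e. to CACTCGGGACGTAAATGCGA.
Its sequence written 5'→3' is the reverse complement: TCGCATTTACGTCCCGAGTG.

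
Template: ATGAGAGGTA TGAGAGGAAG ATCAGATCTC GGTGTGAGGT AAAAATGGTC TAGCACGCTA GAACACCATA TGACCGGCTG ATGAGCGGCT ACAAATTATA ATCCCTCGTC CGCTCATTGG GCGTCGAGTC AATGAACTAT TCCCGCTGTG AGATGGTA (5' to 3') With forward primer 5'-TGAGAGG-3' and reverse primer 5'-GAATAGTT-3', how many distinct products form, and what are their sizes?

Two products: 141 bp, 132 bp

The forward primer TGAGAGG matches the top strand at positions 2–8, 11–17.
The reverse primer's reverse complement is AACTATTC, matching at positions 135–142.
Each forward site pairs with the reverse site to give a product ending at position 142: sizes 141, 132 bp.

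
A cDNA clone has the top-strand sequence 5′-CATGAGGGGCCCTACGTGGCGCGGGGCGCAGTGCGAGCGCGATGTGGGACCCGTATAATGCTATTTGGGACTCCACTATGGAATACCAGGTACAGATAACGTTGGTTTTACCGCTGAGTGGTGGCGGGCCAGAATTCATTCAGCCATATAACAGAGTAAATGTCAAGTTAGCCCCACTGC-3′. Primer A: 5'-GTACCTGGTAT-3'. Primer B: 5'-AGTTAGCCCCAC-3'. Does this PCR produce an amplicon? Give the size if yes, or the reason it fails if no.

No product — the primers' 3' ends point away from each other.

Primer A (GTACCTGGTAT) has reverse complement ATACCAGGTAC, which matches the top strand at positions 83–93; primer A anneals to the top strand there with its 3' end pointing upstream toward position 83.
Primer B (AGTTAGCCCCAC) matches the top strand directly at positions 166–177; it anneals to the bottom strand with its 3' end pointing downstream toward position 177.
The 3' ends diverge (primer A extends toward position 1, primer B toward position 180), so the primers never converge on a shared product.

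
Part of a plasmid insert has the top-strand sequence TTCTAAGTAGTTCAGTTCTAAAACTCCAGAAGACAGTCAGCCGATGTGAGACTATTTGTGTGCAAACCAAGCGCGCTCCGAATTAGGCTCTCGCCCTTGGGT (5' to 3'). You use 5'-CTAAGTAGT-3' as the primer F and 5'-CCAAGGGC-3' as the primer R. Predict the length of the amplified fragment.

98 bp

Scanning the template, CTAAGTAGT occurs at positions 3–11; this primer anneals to the bottom strand there with its 3' end pointing downstream.
The reverse primer's reverse complement is GCCCTTGG, which matches the template at positions 93–100.
Amplicon spans positions 3–100: 98 bp.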